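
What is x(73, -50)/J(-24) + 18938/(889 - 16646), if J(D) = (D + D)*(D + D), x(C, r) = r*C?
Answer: -50573101/18152064 ≈ -2.7861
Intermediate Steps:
x(C, r) = C*r
J(D) = 4*D**2 (J(D) = (2*D)*(2*D) = 4*D**2)
x(73, -50)/J(-24) + 18938/(889 - 16646) = (73*(-50))/((4*(-24)**2)) + 18938/(889 - 16646) = -3650/(4*576) + 18938/(-15757) = -3650/2304 + 18938*(-1/15757) = -3650*1/2304 - 18938/15757 = -1825/1152 - 18938/15757 = -50573101/18152064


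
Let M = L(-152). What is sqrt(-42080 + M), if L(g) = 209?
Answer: I*sqrt(41871) ≈ 204.62*I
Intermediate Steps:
M = 209
sqrt(-42080 + M) = sqrt(-42080 + 209) = sqrt(-41871) = I*sqrt(41871)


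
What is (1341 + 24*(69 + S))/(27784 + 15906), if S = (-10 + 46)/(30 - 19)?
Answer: 33831/480590 ≈ 0.070395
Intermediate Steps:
S = 36/11 ≈ 3.2727
(1341 + 24*(69 + S))/(27784 + 15906) = (1341 + 24*(69 + 36/11))/(27784 + 15906) = (1341 + 24*(795/11))/43690 = (1341 + 19080/11)*(1/43690) = (33831/11)*(1/43690) = 33831/480590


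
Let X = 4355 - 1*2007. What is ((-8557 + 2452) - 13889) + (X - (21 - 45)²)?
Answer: -18222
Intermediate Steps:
X = 2348 (X = 4355 - 2007 = 2348)
((-8557 + 2452) - 13889) + (X - (21 - 45)²) = ((-8557 + 2452) - 13889) + (2348 - (21 - 45)²) = (-6105 - 13889) + (2348 - 1*(-24)²) = -19994 + (2348 - 1*576) = -19994 + (2348 - 576) = -19994 + 1772 = -18222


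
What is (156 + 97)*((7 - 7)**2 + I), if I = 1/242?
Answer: 23/22 ≈ 1.0455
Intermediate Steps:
I = 1/242 ≈ 0.0041322
(156 + 97)*((7 - 7)**2 + I) = (156 + 97)*((7 - 7)**2 + 1/242) = 253*(0**2 + 1/242) = 253*(0 + 1/242) = 253*(1/242) = 23/22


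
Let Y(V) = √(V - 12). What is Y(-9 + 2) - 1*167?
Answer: -167 + I*√19 ≈ -167.0 + 4.3589*I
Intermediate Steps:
Y(V) = √(-12 + V)
Y(-9 + 2) - 1*167 = √(-12 + (-9 + 2)) - 1*167 = √(-12 - 7) - 167 = √(-19) - 167 = I*√19 - 167 = -167 + I*√19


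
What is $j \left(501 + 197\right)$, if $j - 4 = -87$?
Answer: $-57934$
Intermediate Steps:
$j = -83$ ($j = 4 - 87 = -83$)
$j \left(501 + 197\right) = - 83 \left(501 + 197\right) = \left(-83\right) 698 = -57934$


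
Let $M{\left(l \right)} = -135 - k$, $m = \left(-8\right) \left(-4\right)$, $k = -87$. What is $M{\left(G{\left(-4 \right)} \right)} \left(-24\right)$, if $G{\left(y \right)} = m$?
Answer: $1152$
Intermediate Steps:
$m = 32$
$G{\left(y \right)} = 32$
$M{\left(l \right)} = -48$ ($M{\left(l \right)} = -135 - -87 = -135 + 87 = -48$)
$M{\left(G{\left(-4 \right)} \right)} \left(-24\right) = \left(-48\right) \left(-24\right) = 1152$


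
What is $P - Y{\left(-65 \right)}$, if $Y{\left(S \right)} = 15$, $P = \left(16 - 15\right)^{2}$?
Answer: $-14$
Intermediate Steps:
$P = 1$ ($P = 1^{2} = 1$)
$P - Y{\left(-65 \right)} = 1 - 15 = -14$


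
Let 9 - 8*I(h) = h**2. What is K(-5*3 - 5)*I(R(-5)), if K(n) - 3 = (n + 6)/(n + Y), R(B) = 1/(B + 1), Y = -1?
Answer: 1573/384 ≈ 4.0964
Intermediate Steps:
R(B) = 1/(1 + B)
K(n) = 3 + (6 + n)/(-1 + n) (K(n) = 3 + (n + 6)/(n - 1) = 3 + (6 + n)/(-1 + n))
I(h) = 9/8 - h**2/8
K(-5*3 - 5)*I(R(-5)) = ((3 + 4*(-5*3 - 5))/(-1 + (-5*3 - 5)))*(9/8 - 1/(8*(1 - 5)**2)) = ((3 + 4*(-15 - 5))/(-1 + (-15 - 5)))*(9/8 - (1/(-4))**2/8) = ((3 + 4*(-20))/(-1 - 20))*(9/8 - (-1/4)**2/8) = ((3 - 80)/(-21))*(9/8 - 1/8*1/16) = (-1/21*(-77))*(9/8 - 1/128) = (11/3)*(143/128) = 1573/384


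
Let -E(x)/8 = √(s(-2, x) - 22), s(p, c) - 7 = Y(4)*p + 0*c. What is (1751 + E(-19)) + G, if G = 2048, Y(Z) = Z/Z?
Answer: 3799 - 8*I*√17 ≈ 3799.0 - 32.985*I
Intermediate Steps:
Y(Z) = 1
s(p, c) = 7 + p (s(p, c) = 7 + (1*p + 0*c) = 7 + (p + 0) = 7 + p)
E(x) = -8*I*√17 (E(x) = -8*√((7 - 2) - 22) = -8*√(5 - 22) = -8*I*√17)
(1751 + E(-19)) + G = (1751 - 8*I*√17) + 2048 = 3799 - 8*I*√17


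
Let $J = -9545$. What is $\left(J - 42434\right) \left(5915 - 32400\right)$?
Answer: $1376663815$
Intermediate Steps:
$\left(J - 42434\right) \left(5915 - 32400\right) = \left(-9545 - 42434\right) \left(5915 - 32400\right) = \left(-51979\right) \left(-26485\right) = 1376663815$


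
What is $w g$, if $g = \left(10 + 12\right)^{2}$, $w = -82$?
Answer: $-39688$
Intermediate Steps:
$g = 484$ ($g = 22^{2} = 484$)
$w g = \left(-82\right) 484 = -39688$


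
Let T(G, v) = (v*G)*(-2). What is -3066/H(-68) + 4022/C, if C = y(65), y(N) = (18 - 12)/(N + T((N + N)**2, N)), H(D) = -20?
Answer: -44180358251/30 ≈ -1.4727e+9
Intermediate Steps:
T(G, v) = -2*G*v (T(G, v) = (G*v)*(-2) = -2*G*v)
y(N) = 6/(N - 8*N**3) (y(N) = (18 - 12)/(N - 2*(N + N)**2*N) = 6/(N - 2*(2*N)**2*N) = 6/(N - 2*4*N**2*N) = 6/(N - 8*N**3))
C = -6/2196935 (C = -6/(-1*65 + 8*65**3) = -6/(-65 + 8*274625) = -6/(-65 + 2197000) = -6/2196935 ≈ -2.7311e-6)
-3066/H(-68) + 4022/C = -3066/(-20) + 4022/(-6/2196935) = -3066*(-1/20) + 4022*(-2196935/6) = 1533/10 - 4418036285/3 = -44180358251/30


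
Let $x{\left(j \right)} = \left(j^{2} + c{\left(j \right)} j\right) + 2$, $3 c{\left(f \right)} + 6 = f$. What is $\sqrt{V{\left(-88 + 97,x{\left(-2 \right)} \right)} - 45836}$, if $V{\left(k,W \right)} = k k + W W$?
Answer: $\frac{i \sqrt{410639}}{3} \approx 213.6 i$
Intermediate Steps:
$c{\left(f \right)} = -2 + \frac{f}{3}$
$x{\left(j \right)} = 2 + j^{2} + j \left(-2 + \frac{j}{3}\right)$ ($x{\left(j \right)} = \left(j^{2} + \left(-2 + \frac{j}{3}\right) j\right) + 2 = \left(j^{2} + j \left(-2 + \frac{j}{3}\right)\right) + 2 = 2 + j^{2} + j \left(-2 + \frac{j}{3}\right)$)
$V{\left(k,W \right)} = W^{2} + k^{2}$ ($V{\left(k,W \right)} = k^{2} + W^{2} = W^{2} + k^{2}$)
$\sqrt{V{\left(-88 + 97,x{\left(-2 \right)} \right)} - 45836} = \sqrt{\left(\left(2 - -4 + \frac{4 \left(-2\right)^{2}}{3}\right)^{2} + \left(-88 + 97\right)^{2}\right) - 45836} = \sqrt{\left(\left(2 + 4 + \frac{4}{3} \cdot 4\right)^{2} + 9^{2}\right) - 45836} = \sqrt{\left(\left(2 + 4 + \frac{16}{3}\right)^{2} + 81\right) - 45836} = \sqrt{\left(\left(\frac{34}{3}\right)^{2} + 81\right) - 45836} = \sqrt{\left(\frac{1156}{9} + 81\right) - 45836} = \sqrt{\frac{1885}{9} - 45836} = \sqrt{- \frac{410639}{9}} = \frac{i \sqrt{410639}}{3}$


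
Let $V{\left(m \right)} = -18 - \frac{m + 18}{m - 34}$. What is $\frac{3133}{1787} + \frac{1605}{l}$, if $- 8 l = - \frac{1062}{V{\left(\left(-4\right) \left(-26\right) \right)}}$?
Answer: $- \frac{524619889}{2214093} \approx -236.95$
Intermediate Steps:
$V{\left(m \right)} = -18 - \frac{18 + m}{-34 + m}$
$l = - \frac{18585}{2764}$ ($l = - \frac{\left(-1062\right) \frac{1}{\frac{1}{-34 - -104} \left(594 - 19 \left(\left(-4\right) \left(-26\right)\right)\right)}}{8} = - \frac{\left(-1062\right) \frac{1}{\frac{1}{-34 + 104} \left(594 - 1976\right)}}{8} = - \frac{\left(-1062\right) \frac{1}{\frac{1}{70} \left(594 - 1976\right)}}{8} = - \frac{\left(-1062\right) \frac{1}{\frac{1}{70} \left(-1382\right)}}{8} = - \frac{\left(-1062\right) \frac{1}{- \frac{691}{35}}}{8} = - \frac{\left(-1062\right) \left(- \frac{35}{691}\right)}{8} = \left(- \frac{1}{8}\right) \frac{37170}{691} = - \frac{18585}{2764} \approx -6.724$)
$\frac{3133}{1787} + \frac{1605}{l} = \frac{3133}{1787} + \frac{1605}{- \frac{18585}{2764}} = 3133 \cdot \frac{1}{1787} + 1605 \left(- \frac{2764}{18585}\right) = \frac{3133}{1787} - \frac{295748}{1239} = - \frac{524619889}{2214093}$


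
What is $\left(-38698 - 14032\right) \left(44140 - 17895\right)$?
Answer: $-1383898850$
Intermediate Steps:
$\left(-38698 - 14032\right) \left(44140 - 17895\right) = \left(-38698 - 14032\right) 26245 = \left(-52730\right) 26245 = -1383898850$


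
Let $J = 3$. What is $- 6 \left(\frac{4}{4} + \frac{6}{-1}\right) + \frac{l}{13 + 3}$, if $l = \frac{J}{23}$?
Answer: $\frac{11043}{368} \approx 30.008$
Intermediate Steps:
$l = \frac{3}{23} \approx 0.13043$
$- 6 \left(\frac{4}{4} + \frac{6}{-1}\right) + \frac{l}{13 + 3} = - 6 \left(\frac{4}{4} + \frac{6}{-1}\right) + \frac{3}{23 \left(13 + 3\right)} = - 6 \left(4 \cdot \frac{1}{4} + 6 \left(-1\right)\right) + \frac{3}{23 \cdot 16} = - 6 \left(1 - 6\right) + \frac{3}{23} \cdot \frac{1}{16} = \left(-6\right) \left(-5\right) + \frac{3}{368} = 30 + \frac{3}{368} = \frac{11043}{368}$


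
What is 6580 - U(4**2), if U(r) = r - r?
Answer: 6580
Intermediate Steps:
U(r) = 0
6580 - U(4**2) = 6580 - 1*0 = 6580 + 0 = 6580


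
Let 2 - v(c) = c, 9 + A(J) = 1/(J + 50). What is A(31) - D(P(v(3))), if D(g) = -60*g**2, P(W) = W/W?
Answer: 4132/81 ≈ 51.012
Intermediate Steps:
A(J) = -9 + 1/(50 + J) (A(J) = -9 + 1/(J + 50) = -9 + 1/(50 + J))
v(c) = 2 - c
P(W) = 1
A(31) - D(P(v(3))) = (-449 - 9*31)/(50 + 31) - (-60)*1**2 = (-449 - 279)/81 - (-60) = (1/81)*(-728) - 1*(-60) = -728/81 + 60 = 4132/81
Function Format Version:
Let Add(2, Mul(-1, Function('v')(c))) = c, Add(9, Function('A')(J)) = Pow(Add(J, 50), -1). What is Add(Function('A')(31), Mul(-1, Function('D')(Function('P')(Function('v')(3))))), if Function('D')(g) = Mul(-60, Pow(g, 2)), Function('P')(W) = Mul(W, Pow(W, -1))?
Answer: Rational(4132, 81) ≈ 51.012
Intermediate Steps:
Function('A')(J) = Add(-9, Pow(Add(50, J), -1)) (Function('A')(J) = Add(-9, Pow(Add(J, 50), -1)) = Add(-9, Pow(Add(50, J), -1)))
Function('v')(c) = Add(2, Mul(-1, c))
Function('P')(W) = 1
Add(Function('A')(31), Mul(-1, Function('D')(Function('P')(Function('v')(3))))) = Add(Mul(Pow(Add(50, 31), -1), Add(-449, Mul(-9, 31))), Mul(-1, Mul(-60, Pow(1, 2)))) = Add(Mul(Pow(81, -1), Add(-449, -279)), Mul(-1, Mul(-60, 1))) = Add(Mul(Rational(1, 81), -728), Mul(-1, -60)) = Add(Rational(-728, 81), 60) = Rational(4132, 81)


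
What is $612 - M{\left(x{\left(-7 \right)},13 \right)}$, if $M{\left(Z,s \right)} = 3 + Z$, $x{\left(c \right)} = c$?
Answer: $616$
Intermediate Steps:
$612 - M{\left(x{\left(-7 \right)},13 \right)} = 612 - \left(3 - 7\right) = 612 - -4 = 612 + 4 = 616$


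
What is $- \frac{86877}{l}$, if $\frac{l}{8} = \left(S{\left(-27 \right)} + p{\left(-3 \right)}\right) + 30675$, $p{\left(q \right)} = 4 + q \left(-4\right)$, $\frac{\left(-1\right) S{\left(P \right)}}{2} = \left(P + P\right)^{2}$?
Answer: $- \frac{86877}{198872} \approx -0.43685$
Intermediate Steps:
$S{\left(P \right)} = - 8 P^{2}$ ($S{\left(P \right)} = - 2 \left(P + P\right)^{2} = - 2 \left(2 P\right)^{2} = - 2 \cdot 4 P^{2} = - 8 P^{2}$)
$p{\left(q \right)} = 4 - 4 q$
$l = 198872$ ($l = 8 \left(\left(- 8 \left(-27\right)^{2} + \left(4 - -12\right)\right) + 30675\right) = 8 \left(\left(\left(-8\right) 729 + \left(4 + 12\right)\right) + 30675\right) = 8 \left(\left(-5832 + 16\right) + 30675\right) = 8 \left(-5816 + 30675\right) = 8 \cdot 24859 = 198872$)
$- \frac{86877}{l} = - \frac{86877}{198872}$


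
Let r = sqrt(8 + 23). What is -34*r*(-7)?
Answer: 238*sqrt(31) ≈ 1325.1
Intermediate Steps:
r = sqrt(31) ≈ 5.5678
-34*r*(-7) = -34*sqrt(31)*(-7) = 238*sqrt(31)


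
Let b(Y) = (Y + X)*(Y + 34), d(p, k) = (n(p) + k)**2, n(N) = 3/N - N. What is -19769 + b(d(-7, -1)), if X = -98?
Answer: -57921916/2401 ≈ -24124.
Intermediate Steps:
n(N) = -N + 3/N
d(p, k) = (k - p + 3/p)**2 (d(p, k) = ((-p + 3/p) + k)**2 = (k - p + 3/p)**2)
b(Y) = (-98 + Y)*(34 + Y) (b(Y) = (Y - 98)*(Y + 34) = (-98 + Y)*(34 + Y))
-19769 + b(d(-7, -1)) = -19769 + (-3332 + ((3 - 7*(-1 - 1*(-7)))**2/(-7)**2)**2 - 64*(3 - 7*(-1 - 1*(-7)))**2/(-7)**2) = -19769 + (-3332 + ((3 - 7*(-1 + 7))**2/49)**2 - 64*(3 - 7*(-1 + 7))**2/49) = -19769 + (-3332 + ((3 - 7*6)**2/49)**2 - 64*(3 - 7*6)**2/49) = -19769 + (-3332 + ((3 - 42)**2/49)**2 - 64*(3 - 42)**2/49) = -19769 + (-3332 + ((1/49)*(-39)**2)**2 - 64*(-39)**2/49) = -19769 + (-3332 + ((1/49)*1521)**2 - 64*1521/49) = -19769 + (-3332 + (1521/49)**2 - 64*1521/49) = -19769 + (-3332 + 2313441/2401 - 97344/49) = -19769 - 10456547/2401 = -57921916/2401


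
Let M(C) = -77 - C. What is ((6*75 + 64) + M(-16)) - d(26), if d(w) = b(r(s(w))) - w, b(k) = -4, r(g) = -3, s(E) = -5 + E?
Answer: 483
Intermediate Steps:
d(w) = -4 - w
((6*75 + 64) + M(-16)) - d(26) = ((6*75 + 64) + (-77 - 1*(-16))) - (-4 - 1*26) = ((450 + 64) + (-77 + 16)) - (-4 - 26) = (514 - 61) - 1*(-30) = 453 + 30 = 483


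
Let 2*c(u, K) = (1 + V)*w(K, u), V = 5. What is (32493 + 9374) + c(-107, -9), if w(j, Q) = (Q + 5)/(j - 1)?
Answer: 209488/5 ≈ 41898.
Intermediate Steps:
w(j, Q) = (5 + Q)/(-1 + j)
c(u, K) = 3*(5 + u)/(-1 + K) (c(u, K) = ((1 + 5)*((5 + u)/(-1 + K)))/2 = (6*((5 + u)/(-1 + K)))/2 = (6*(5 + u)/(-1 + K))/2 = 3*(5 + u)/(-1 + K))
(32493 + 9374) + c(-107, -9) = (32493 + 9374) + 3*(5 - 107)/(-1 - 9) = 41867 + 3*(-102)/(-10) = 41867 + 3*(-⅒)*(-102) = 41867 + 153/5 = 209488/5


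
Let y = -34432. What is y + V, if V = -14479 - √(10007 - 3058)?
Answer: -48911 - √6949 ≈ -48994.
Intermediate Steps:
V = -14479 - √6949 ≈ -14562.
y + V = -34432 + (-14479 - √6949) = -48911 - √6949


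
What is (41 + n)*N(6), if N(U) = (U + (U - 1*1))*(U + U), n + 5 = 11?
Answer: 6204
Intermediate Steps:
n = 6 (n = -5 + 11 = 6)
N(U) = 2*U*(-1 + 2*U) (N(U) = (U + (U - 1))*(2*U) = (U + (-1 + U))*(2*U) = (-1 + 2*U)*(2*U) = 2*U*(-1 + 2*U))
(41 + n)*N(6) = (41 + 6)*(2*6*(-1 + 2*6)) = 47*(2*6*(-1 + 12)) = 47*(2*6*11) = 47*132 = 6204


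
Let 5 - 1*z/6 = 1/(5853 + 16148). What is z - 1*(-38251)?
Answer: 842220275/22001 ≈ 38281.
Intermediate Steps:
z = 660024/22001 (z = 30 - 6/(5853 + 16148) = 30 - 6/22001 = 660024/22001 ≈ 30.000)
z - 1*(-38251) = 660024/22001 - 1*(-38251) = 660024/22001 + 38251 = 842220275/22001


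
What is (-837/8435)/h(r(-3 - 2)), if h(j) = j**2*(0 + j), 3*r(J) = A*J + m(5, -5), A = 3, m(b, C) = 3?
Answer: 837/539840 ≈ 0.0015505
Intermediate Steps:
r(J) = 1 + J (r(J) = (3*J + 3)/3 = (3 + 3*J)/3 = 1 + J)
h(j) = j**3 (h(j) = j**2*j = j**3)
(-837/8435)/h(r(-3 - 2)) = (-837/8435)/((1 + (-3 - 2))**3) = (-837*1/8435)/((1 - 5)**3) = -837/(8435*((-4)**3)) = -837/8435/(-64) = -837/8435*(-1/64) = 837/539840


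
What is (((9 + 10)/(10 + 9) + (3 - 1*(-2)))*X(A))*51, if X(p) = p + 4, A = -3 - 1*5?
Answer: -1224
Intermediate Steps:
A = -8 (A = -3 - 5 = -8)
X(p) = 4 + p
(((9 + 10)/(10 + 9) + (3 - 1*(-2)))*X(A))*51 = (((9 + 10)/(10 + 9) + (3 - 1*(-2)))*(4 - 8))*51 = ((19/19 + (3 + 2))*(-4))*51 = ((19*(1/19) + 5)*(-4))*51 = ((1 + 5)*(-4))*51 = (6*(-4))*51 = -24*51 = -1224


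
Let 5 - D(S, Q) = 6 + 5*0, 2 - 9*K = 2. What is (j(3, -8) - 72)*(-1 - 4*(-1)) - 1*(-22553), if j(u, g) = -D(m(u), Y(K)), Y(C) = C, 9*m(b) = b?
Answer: 22340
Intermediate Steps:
m(b) = b/9
K = 0 (K = 2/9 - ⅑*2 = 2/9 - 2/9 = 0)
D(S, Q) = -1 (D(S, Q) = 5 - (6 + 5*0) = 5 - (6 + 0) = 5 - 1*6 = 5 - 6 = -1)
j(u, g) = 1 (j(u, g) = -1*(-1) = 1)
(j(3, -8) - 72)*(-1 - 4*(-1)) - 1*(-22553) = (1 - 72)*(-1 - 4*(-1)) - 1*(-22553) = -71*(-1 + 4) + 22553 = -71*3 + 22553 = -213 + 22553 = 22340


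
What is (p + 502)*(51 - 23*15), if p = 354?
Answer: -251664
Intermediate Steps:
(p + 502)*(51 - 23*15) = (354 + 502)*(51 - 23*15) = 856*(51 - 345) = 856*(-294) = -251664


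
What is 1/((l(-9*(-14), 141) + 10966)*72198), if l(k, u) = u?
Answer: 1/801903186 ≈ 1.2470e-9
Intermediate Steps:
1/((l(-9*(-14), 141) + 10966)*72198) = 1/((141 + 10966)*72198) = (1/72198)/11107 = (1/11107)*(1/72198) = 1/801903186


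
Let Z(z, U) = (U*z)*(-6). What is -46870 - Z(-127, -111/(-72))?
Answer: -192179/4 ≈ -48045.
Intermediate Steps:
Z(z, U) = -6*U*z
-46870 - Z(-127, -111/(-72)) = -46870 - (-6)*(-111/(-72))*(-127) = -46870 - (-6)*(-111*(-1/72))*(-127) = -46870 - (-6)*37*(-127)/24 = -46870 - 1*4699/4 = -46870 - 4699/4 = -192179/4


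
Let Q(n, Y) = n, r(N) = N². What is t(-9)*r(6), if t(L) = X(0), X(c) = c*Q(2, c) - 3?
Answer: -108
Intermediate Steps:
X(c) = -3 + 2*c (X(c) = c*2 - 3 = 2*c - 3 = -3 + 2*c)
t(L) = -3 (t(L) = -3 + 2*0 = -3 + 0 = -3)
t(-9)*r(6) = -3*6² = -3*36 = -108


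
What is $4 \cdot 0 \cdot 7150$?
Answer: $0$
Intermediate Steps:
$4 \cdot 0 \cdot 7150 = 0 \cdot 7150 = 0$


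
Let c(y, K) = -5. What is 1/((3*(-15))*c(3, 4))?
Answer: 1/225 ≈ 0.0044444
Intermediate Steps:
1/((3*(-15))*c(3, 4)) = 1/((3*(-15))*(-5)) = 1/(-45*(-5)) = 1/225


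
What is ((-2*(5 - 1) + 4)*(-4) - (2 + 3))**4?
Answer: 14641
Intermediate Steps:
((-2*(5 - 1) + 4)*(-4) - (2 + 3))**4 = ((-2*4 + 4)*(-4) - 1*5)**4 = ((-8 + 4)*(-4) - 5)**4 = (-4*(-4) - 5)**4 = (16 - 5)**4 = 11**4 = 14641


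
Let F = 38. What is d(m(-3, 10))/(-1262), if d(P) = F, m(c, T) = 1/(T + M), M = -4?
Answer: -19/631 ≈ -0.030111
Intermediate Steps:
m(c, T) = 1/(-4 + T) (m(c, T) = 1/(T - 4) = 1/(-4 + T))
d(P) = 38
d(m(-3, 10))/(-1262) = 38/(-1262) = 38*(-1/1262) = -19/631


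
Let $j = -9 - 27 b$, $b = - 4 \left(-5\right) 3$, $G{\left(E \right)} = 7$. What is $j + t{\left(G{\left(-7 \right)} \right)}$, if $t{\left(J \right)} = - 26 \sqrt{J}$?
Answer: $-1629 - 26 \sqrt{7} \approx -1697.8$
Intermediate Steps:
$b = 60$ ($b = - \left(-20\right) 3 = \left(-1\right) \left(-60\right) = 60$)
$j = -1629$ ($j = -9 - 1620 = -1629$)
$j + t{\left(G{\left(-7 \right)} \right)} = -1629 - 26 \sqrt{7}$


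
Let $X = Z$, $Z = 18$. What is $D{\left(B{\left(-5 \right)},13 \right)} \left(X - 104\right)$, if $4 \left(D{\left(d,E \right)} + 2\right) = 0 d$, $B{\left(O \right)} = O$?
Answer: $172$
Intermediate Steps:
$D{\left(d,E \right)} = -2$ ($D{\left(d,E \right)} = -2 + \frac{0 d}{4} = -2 + \frac{1}{4} \cdot 0 = -2 + 0 = -2$)
$X = 18$
$D{\left(B{\left(-5 \right)},13 \right)} \left(X - 104\right) = - 2 \left(18 - 104\right) = \left(-2\right) \left(-86\right) = 172$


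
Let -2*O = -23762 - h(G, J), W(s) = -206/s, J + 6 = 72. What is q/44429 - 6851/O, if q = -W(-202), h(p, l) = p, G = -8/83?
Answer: -150102642442/260296493303 ≈ -0.57666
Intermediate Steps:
J = 66 (J = -6 + 72 = 66)
G = -8/83 (G = -8*1/83 = -8/83 ≈ -0.096385)
q = -103/101 (q = -(-206)/(-202) = -(-206)*(-1)/202 = -1*103/101 = -103/101 ≈ -1.0198)
O = 986119/83 (O = -(-23762 - 1*(-8/83))/2 = -(-23762 + 8/83)/2 = -½*(-1972238/83) = 986119/83 ≈ 11881.)
q/44429 - 6851/O = -103/101/44429 - 6851/986119/83 = -103/101*1/44429 - 6851*83/986119 = -103/4487329 - 33449/58007 = -150102642442/260296493303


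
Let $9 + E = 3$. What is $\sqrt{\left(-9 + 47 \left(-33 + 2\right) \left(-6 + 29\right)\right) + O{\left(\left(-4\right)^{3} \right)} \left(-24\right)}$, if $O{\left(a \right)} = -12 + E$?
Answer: $8 i \sqrt{517} \approx 181.9 i$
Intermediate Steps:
$E = -6$ ($E = -9 + 3 = -6$)
$O{\left(a \right)} = -18$ ($O{\left(a \right)} = -12 - 6 = -18$)
$\sqrt{\left(-9 + 47 \left(-33 + 2\right) \left(-6 + 29\right)\right) + O{\left(\left(-4\right)^{3} \right)} \left(-24\right)} = \sqrt{\left(-9 + 47 \left(-33 + 2\right) \left(-6 + 29\right)\right) - -432} = \sqrt{\left(-9 + 47 \left(\left(-31\right) 23\right)\right) + 432} = \sqrt{\left(-9 + 47 \left(-713\right)\right) + 432} = \sqrt{\left(-9 - 33511\right) + 432} = \sqrt{-33520 + 432} = \sqrt{-33088} = 8 i \sqrt{517}$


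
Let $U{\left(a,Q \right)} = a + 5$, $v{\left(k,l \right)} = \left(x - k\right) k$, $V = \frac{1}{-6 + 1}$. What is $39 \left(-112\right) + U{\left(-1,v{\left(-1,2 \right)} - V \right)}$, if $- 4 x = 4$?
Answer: $-4364$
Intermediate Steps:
$x = -1$ ($x = \left(- \frac{1}{4}\right) 4 = -1$)
$V = - \frac{1}{5}$ ($V = \frac{1}{-5} = - \frac{1}{5} \approx -0.2$)
$v{\left(k,l \right)} = k \left(-1 - k\right)$ ($v{\left(k,l \right)} = \left(-1 - k\right) k = k \left(-1 - k\right)$)
$U{\left(a,Q \right)} = 5 + a$
$39 \left(-112\right) + U{\left(-1,v{\left(-1,2 \right)} - V \right)} = 39 \left(-112\right) + \left(5 - 1\right) = -4368 + 4 = -4364$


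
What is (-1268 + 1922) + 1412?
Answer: 2066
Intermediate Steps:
(-1268 + 1922) + 1412 = 654 + 1412 = 2066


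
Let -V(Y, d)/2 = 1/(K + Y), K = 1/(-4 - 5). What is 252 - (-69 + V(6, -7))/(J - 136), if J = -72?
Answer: 2774373/11024 ≈ 251.67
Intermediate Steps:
K = -1/9 (K = 1/(-9) = -1/9 ≈ -0.11111)
V(Y, d) = -2/(-1/9 + Y)
252 - (-69 + V(6, -7))/(J - 136) = 252 - (-69 - 18/(-1 + 9*6))/(-72 - 136) = 252 - (-69 - 18/(-1 + 54))/(-208) = 252 - (-69 - 18/53)*(-1)/208 = 252 - (-3675)*(-1)/(53*208) = 252 - 1*3675/11024 = 252 - 3675/11024 = 2774373/11024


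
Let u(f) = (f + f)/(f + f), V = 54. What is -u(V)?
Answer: -1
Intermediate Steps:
u(f) = 1 (u(f) = (2*f)/((2*f)) = (2*f)*(1/(2*f)) = 1)
-u(V) = -1*1 = -1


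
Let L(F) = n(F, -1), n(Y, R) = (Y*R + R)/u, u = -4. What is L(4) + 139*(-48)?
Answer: -26683/4 ≈ -6670.8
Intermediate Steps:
n(Y, R) = -R/4 - R*Y/4 (n(Y, R) = (Y*R + R)/(-4) = (R*Y + R)*(-1/4) = (R + R*Y)*(-1/4) = -R/4 - R*Y/4)
L(F) = 1/4 + F/4 (L(F) = -1/4*(-1)*(1 + F) = 1/4 + F/4)
L(4) + 139*(-48) = (1/4 + (1/4)*4) + 139*(-48) = (1/4 + 1) - 6672 = 5/4 - 6672 = -26683/4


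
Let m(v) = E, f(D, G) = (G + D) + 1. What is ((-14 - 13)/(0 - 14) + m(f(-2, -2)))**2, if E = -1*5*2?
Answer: 12769/196 ≈ 65.148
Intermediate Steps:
f(D, G) = 1 + D + G (f(D, G) = (D + G) + 1 = 1 + D + G)
E = -10 (E = -5*2 = -10)
m(v) = -10
((-14 - 13)/(0 - 14) + m(f(-2, -2)))**2 = ((-14 - 13)/(0 - 14) - 10)**2 = (-27/(-14) - 10)**2 = (-27*(-1/14) - 10)**2 = (27/14 - 10)**2 = (-113/14)**2 = 12769/196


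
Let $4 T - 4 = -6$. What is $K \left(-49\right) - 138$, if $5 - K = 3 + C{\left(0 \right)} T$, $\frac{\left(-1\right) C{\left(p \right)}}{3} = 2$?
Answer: $-89$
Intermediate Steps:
$T = - \frac{1}{2}$ ($T = 1 + \frac{1}{4} \left(-6\right) = 1 - \frac{3}{2} = - \frac{1}{2} \approx -0.5$)
$C{\left(p \right)} = -6$ ($C{\left(p \right)} = \left(-3\right) 2 = -6$)
$K = -1$ ($K = 5 - \left(3 - -3\right) = 5 - \left(3 + 3\right) = 5 - 6 = -1$)
$K \left(-49\right) - 138 = \left(-1\right) \left(-49\right) - 138 = 49 - 138 = -89$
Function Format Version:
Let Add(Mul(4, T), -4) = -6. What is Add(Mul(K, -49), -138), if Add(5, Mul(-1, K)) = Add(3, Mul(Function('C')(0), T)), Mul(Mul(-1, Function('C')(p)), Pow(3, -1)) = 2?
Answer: -89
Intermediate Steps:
T = Rational(-1, 2) (T = Add(1, Mul(Rational(1, 4), -6)) = Add(1, Rational(-3, 2)) = Rational(-1, 2) ≈ -0.50000)
Function('C')(p) = -6 (Function('C')(p) = Mul(-3, 2) = -6)
K = -1 (K = Add(5, Mul(-1, Add(3, Mul(-6, Rational(-1, 2))))) = Add(5, Mul(-1, Add(3, 3))) = Add(5, Mul(-1, 6)) = Add(5, -6) = -1)
Add(Mul(K, -49), -138) = Add(Mul(-1, -49), -138) = Add(49, -138) = -89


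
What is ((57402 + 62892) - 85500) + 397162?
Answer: 431956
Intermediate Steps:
((57402 + 62892) - 85500) + 397162 = (120294 - 85500) + 397162 = 34794 + 397162 = 431956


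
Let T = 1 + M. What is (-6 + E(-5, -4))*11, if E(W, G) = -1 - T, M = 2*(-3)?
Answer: -22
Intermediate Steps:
M = -6
T = -5 (T = 1 - 6 = -5)
E(W, G) = 4 (E(W, G) = -1 - 1*(-5) = -1 + 5 = 4)
(-6 + E(-5, -4))*11 = (-6 + 4)*11 = -2*11 = -22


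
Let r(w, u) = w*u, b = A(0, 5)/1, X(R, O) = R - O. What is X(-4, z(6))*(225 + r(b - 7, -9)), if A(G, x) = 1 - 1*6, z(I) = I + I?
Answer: -5328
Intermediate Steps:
z(I) = 2*I
A(G, x) = -5 (A(G, x) = 1 - 6 = -5)
b = -5 (b = -5/1 = -5*1 = -5)
r(w, u) = u*w
X(-4, z(6))*(225 + r(b - 7, -9)) = (-4 - 2*6)*(225 - 9*(-5 - 7)) = (-4 - 1*12)*(225 - 9*(-12)) = (-4 - 12)*(225 + 108) = -16*333 = -5328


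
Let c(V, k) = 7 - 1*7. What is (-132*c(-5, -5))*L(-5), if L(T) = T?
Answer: 0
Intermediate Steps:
c(V, k) = 0 (c(V, k) = 7 - 7 = 0)
(-132*c(-5, -5))*L(-5) = -132*0*(-5) = 0*(-5) = 0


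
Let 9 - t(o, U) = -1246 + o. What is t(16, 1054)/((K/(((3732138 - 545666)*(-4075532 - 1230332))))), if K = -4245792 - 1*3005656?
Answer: 2618469622746264/906431 ≈ 2.8888e+9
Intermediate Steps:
t(o, U) = 1255 - o (t(o, U) = 9 - (-1246 + o) = 9 + (1246 - o) = 1255 - o)
K = -7251448 (K = -4245792 - 3005656 = -7251448)
t(16, 1054)/((K/(((3732138 - 545666)*(-4075532 - 1230332))))) = (1255 - 1*16)/((-7251448*1/((-4075532 - 1230332)*(3732138 - 545666)))) = (1255 - 16)/((-7251448/(3186472*(-5305864)))) = 1239/((-7251448/(-16906987071808))) = 1239/((-7251448*(-1/16906987071808))) = 1239/(906431/2113373383976) = 1239*(2113373383976/906431) = 2618469622746264/906431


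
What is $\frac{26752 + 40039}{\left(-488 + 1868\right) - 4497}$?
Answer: $- \frac{66791}{3117} \approx -21.428$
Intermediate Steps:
$\frac{26752 + 40039}{\left(-488 + 1868\right) - 4497} = \frac{66791}{1380 - 4497} = \frac{66791}{-3117} = 66791 \left(- \frac{1}{3117}\right) = - \frac{66791}{3117}$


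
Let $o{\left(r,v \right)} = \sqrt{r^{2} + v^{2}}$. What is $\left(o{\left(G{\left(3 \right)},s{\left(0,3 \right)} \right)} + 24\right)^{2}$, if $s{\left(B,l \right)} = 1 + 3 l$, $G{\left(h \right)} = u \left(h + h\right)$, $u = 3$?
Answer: $1000 + 96 \sqrt{106} \approx 1988.4$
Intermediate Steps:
$G{\left(h \right)} = 6 h$ ($G{\left(h \right)} = 3 \left(h + h\right) = 3 \cdot 2 h = 6 h$)
$\left(o{\left(G{\left(3 \right)},s{\left(0,3 \right)} \right)} + 24\right)^{2} = \left(\sqrt{\left(6 \cdot 3\right)^{2} + \left(1 + 3 \cdot 3\right)^{2}} + 24\right)^{2} = \left(\sqrt{18^{2} + \left(1 + 9\right)^{2}} + 24\right)^{2} = \left(\sqrt{324 + 10^{2}} + 24\right)^{2} = \left(\sqrt{324 + 100} + 24\right)^{2} = \left(\sqrt{424} + 24\right)^{2} = \left(2 \sqrt{106} + 24\right)^{2} = \left(24 + 2 \sqrt{106}\right)^{2}$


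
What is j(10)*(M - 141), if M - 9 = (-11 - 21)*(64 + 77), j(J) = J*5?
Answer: -232200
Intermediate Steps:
j(J) = 5*J
M = -4503 (M = 9 + (-11 - 21)*(64 + 77) = 9 - 32*141 = 9 - 4512 = -4503)
j(10)*(M - 141) = (5*10)*(-4503 - 141) = 50*(-4644) = -232200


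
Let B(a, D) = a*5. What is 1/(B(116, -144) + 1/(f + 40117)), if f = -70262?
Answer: 30145/17484099 ≈ 0.0017241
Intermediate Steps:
B(a, D) = 5*a
1/(B(116, -144) + 1/(f + 40117)) = 1/(5*116 + 1/(-70262 + 40117)) = 1/(580 + 1/(-30145)) = 1/(580 - 1/30145) = 1/(17484099/30145) = 30145/17484099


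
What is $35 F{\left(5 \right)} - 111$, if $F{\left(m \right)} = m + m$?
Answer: $239$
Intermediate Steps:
$F{\left(m \right)} = 2 m$
$35 F{\left(5 \right)} - 111 = 35 \cdot 2 \cdot 5 - 111 = 35 \cdot 10 - 111 = 350 - 111 = 239$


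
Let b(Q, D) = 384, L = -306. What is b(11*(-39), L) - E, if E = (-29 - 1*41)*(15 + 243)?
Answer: 18444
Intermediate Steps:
E = -18060 (E = (-29 - 41)*258 = -70*258 = -18060)
b(11*(-39), L) - E = 384 - 1*(-18060) = 384 + 18060 = 18444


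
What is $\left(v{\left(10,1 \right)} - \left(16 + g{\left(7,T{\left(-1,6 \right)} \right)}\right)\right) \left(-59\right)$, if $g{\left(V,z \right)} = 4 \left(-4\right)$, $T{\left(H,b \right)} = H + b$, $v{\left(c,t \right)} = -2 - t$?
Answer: $177$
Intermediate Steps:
$g{\left(V,z \right)} = -16$
$\left(v{\left(10,1 \right)} - \left(16 + g{\left(7,T{\left(-1,6 \right)} \right)}\right)\right) \left(-59\right) = \left(\left(-2 - 1\right) - 0\right) \left(-59\right) = \left(\left(-2 - 1\right) + \left(-16 + 16\right)\right) \left(-59\right) = \left(-3 + 0\right) \left(-59\right) = \left(-3\right) \left(-59\right) = 177$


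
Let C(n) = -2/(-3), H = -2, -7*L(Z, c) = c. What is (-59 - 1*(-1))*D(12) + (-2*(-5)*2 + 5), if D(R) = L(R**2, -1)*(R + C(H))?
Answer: -1679/21 ≈ -79.952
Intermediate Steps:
L(Z, c) = -c/7
C(n) = 2/3 (C(n) = -2*(-1/3) = 2/3)
D(R) = 2/21 + R/7 (D(R) = (-1/7*(-1))*(R + 2/3) = (2/3 + R)/7 = 2/21 + R/7)
(-59 - 1*(-1))*D(12) + (-2*(-5)*2 + 5) = (-59 - 1*(-1))*(2/21 + (1/7)*12) + (-2*(-5)*2 + 5) = (-59 + 1)*(2/21 + 12/7) + (10*2 + 5) = -58*38/21 + (20 + 5) = -2204/21 + 25 = -1679/21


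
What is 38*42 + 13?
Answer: 1609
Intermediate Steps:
38*42 + 13 = 1596 + 13 = 1609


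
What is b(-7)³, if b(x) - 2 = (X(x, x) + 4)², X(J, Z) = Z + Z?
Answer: 1061208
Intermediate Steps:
X(J, Z) = 2*Z
b(x) = 2 + (4 + 2*x)² (b(x) = 2 + (2*x + 4)² = 2 + (4 + 2*x)²)
b(-7)³ = (2 + 4*(2 - 7)²)³ = (2 + 4*(-5)²)³ = (2 + 4*25)³ = (2 + 100)³ = 102³ = 1061208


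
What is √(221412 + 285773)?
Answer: √507185 ≈ 712.17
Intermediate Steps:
√(221412 + 285773) = √507185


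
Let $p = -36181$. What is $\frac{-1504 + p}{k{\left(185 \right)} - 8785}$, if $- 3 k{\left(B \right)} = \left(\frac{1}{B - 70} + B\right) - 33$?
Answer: $\frac{4333775}{1016102} \approx 4.2651$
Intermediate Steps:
$k{\left(B \right)} = 11 - \frac{B}{3} - \frac{1}{3 \left(-70 + B\right)}$ ($k{\left(B \right)} = - \frac{\left(\frac{1}{B - 70} + B\right) - 33}{3} = - \frac{\left(\frac{1}{-70 + B} + B\right) - 33}{3} = - \frac{\left(B + \frac{1}{-70 + B}\right) - 33}{3} = - \frac{-33 + B + \frac{1}{-70 + B}}{3} = 11 - \frac{B}{3} - \frac{1}{3 \left(-70 + B\right)}$)
$\frac{-1504 + p}{k{\left(185 \right)} - 8785} = \frac{-1504 - 36181}{\frac{-2311 - 185^{2} + 103 \cdot 185}{3 \left(-70 + 185\right)} - 8785} = - \frac{37685}{\frac{-2311 - 34225 + 19055}{3 \cdot 115} - 8785} = - \frac{37685}{\frac{1}{3} \cdot \frac{1}{115} \left(-2311 - 34225 + 19055\right) - 8785} = - \frac{37685}{\frac{1}{3} \cdot \frac{1}{115} \left(-17481\right) - 8785} = - \frac{37685}{- \frac{5827}{115} - 8785} = - \frac{37685}{- \frac{1016102}{115}} = \left(-37685\right) \left(- \frac{115}{1016102}\right) = \frac{4333775}{1016102}$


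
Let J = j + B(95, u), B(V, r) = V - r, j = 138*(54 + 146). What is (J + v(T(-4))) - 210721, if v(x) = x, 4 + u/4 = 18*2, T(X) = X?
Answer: -183158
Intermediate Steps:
u = 128 (u = -16 + 4*(18*2) = -16 + 4*36 = -16 + 144 = 128)
j = 27600 (j = 138*200 = 27600)
J = 27567 (J = 27600 + (95 - 1*128) = 27600 + (95 - 128) = 27600 - 33 = 27567)
(J + v(T(-4))) - 210721 = (27567 - 4) - 210721 = 27563 - 210721 = -183158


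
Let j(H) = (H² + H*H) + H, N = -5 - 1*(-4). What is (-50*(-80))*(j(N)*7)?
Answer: 28000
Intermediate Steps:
N = -1 (N = -5 + 4 = -1)
j(H) = H + 2*H² (j(H) = (H² + H²) + H = 2*H² + H = H + 2*H²)
(-50*(-80))*(j(N)*7) = (-50*(-80))*(-(1 + 2*(-1))*7) = 4000*(-(1 - 2)*7) = 4000*(-1*(-1)*7) = 4000*(1*7) = 4000*7 = 28000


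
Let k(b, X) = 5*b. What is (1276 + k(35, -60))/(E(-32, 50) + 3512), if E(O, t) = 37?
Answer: 1451/3549 ≈ 0.40885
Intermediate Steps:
(1276 + k(35, -60))/(E(-32, 50) + 3512) = (1276 + 5*35)/(37 + 3512) = (1276 + 175)/3549 = 1451*(1/3549) = 1451/3549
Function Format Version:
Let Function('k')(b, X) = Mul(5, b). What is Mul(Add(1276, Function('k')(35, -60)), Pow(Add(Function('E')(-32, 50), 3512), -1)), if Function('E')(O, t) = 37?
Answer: Rational(1451, 3549) ≈ 0.40885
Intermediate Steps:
Mul(Add(1276, Function('k')(35, -60)), Pow(Add(Function('E')(-32, 50), 3512), -1)) = Mul(Add(1276, Mul(5, 35)), Pow(Add(37, 3512), -1)) = Mul(Add(1276, 175), Pow(3549, -1)) = Mul(1451, Rational(1, 3549)) = Rational(1451, 3549)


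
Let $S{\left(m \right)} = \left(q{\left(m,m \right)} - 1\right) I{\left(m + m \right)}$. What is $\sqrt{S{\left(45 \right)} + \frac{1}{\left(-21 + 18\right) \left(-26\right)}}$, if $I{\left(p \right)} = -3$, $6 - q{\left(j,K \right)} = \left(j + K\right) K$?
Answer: $\frac{\sqrt{73829418}}{78} \approx 110.16$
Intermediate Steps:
$q{\left(j,K \right)} = 6 - K \left(K + j\right)$ ($q{\left(j,K \right)} = 6 - \left(j + K\right) K = 6 - \left(K + j\right) K = 6 - K \left(K + j\right)$)
$S{\left(m \right)} = -15 + 6 m^{2}$ ($S{\left(m \right)} = \left(\left(6 - m^{2} - m m\right) - 1\right) \left(-3\right) = \left(\left(6 - m^{2} - m^{2}\right) - 1\right) \left(-3\right) = \left(\left(6 - 2 m^{2}\right) - 1\right) \left(-3\right) = \left(5 - 2 m^{2}\right) \left(-3\right) = -15 + 6 m^{2}$)
$\sqrt{S{\left(45 \right)} + \frac{1}{\left(-21 + 18\right) \left(-26\right)}} = \sqrt{\left(-15 + 6 \cdot 45^{2}\right) + \frac{1}{\left(-21 + 18\right) \left(-26\right)}} = \sqrt{\left(-15 + 6 \cdot 2025\right) + \frac{1}{\left(-3\right) \left(-26\right)}} = \sqrt{\left(-15 + 12150\right) + \frac{1}{78}} = \sqrt{12135 + \frac{1}{78}} = \sqrt{\frac{946531}{78}} = \frac{\sqrt{73829418}}{78}$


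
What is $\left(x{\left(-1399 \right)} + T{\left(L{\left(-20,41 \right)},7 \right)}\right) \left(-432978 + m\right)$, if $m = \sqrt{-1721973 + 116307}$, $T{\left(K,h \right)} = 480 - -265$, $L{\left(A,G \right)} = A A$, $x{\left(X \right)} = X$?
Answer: $283167612 - 654 i \sqrt{1605666} \approx 2.8317 \cdot 10^{8} - 8.2872 \cdot 10^{5} i$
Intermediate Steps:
$L{\left(A,G \right)} = A^{2}$
$T{\left(K,h \right)} = 745$ ($T{\left(K,h \right)} = 480 + 265 = 745$)
$m = i \sqrt{1605666}$ ($m = \sqrt{-1605666} = i \sqrt{1605666} \approx 1267.1 i$)
$\left(x{\left(-1399 \right)} + T{\left(L{\left(-20,41 \right)},7 \right)}\right) \left(-432978 + m\right) = \left(-1399 + 745\right) \left(-432978 + i \sqrt{1605666}\right) = - 654 \left(-432978 + i \sqrt{1605666}\right) = 283167612 - 654 i \sqrt{1605666}$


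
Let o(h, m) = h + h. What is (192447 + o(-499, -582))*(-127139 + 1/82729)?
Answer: -2013676343996170/82729 ≈ -2.4341e+10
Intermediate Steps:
o(h, m) = 2*h
(192447 + o(-499, -582))*(-127139 + 1/82729) = (192447 + 2*(-499))*(-127139 + 1/82729) = (192447 - 998)*(-127139 + 1/82729) = 191449*(-10518082330/82729) = -2013676343996170/82729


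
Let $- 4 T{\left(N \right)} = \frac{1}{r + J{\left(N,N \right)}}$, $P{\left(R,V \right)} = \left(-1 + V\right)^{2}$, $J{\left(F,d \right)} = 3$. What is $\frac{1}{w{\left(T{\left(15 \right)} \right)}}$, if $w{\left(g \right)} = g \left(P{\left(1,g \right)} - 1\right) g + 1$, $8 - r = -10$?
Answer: $\frac{49787136}{49787305} \approx 1.0$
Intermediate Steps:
$r = 18$ ($r = 8 - -10 = 8 + 10 = 18$)
$T{\left(N \right)} = - \frac{1}{84}$ ($T{\left(N \right)} = - \frac{1}{4 \left(18 + 3\right)} = - \frac{1}{4 \cdot 21} = \left(- \frac{1}{4}\right) \frac{1}{21} = - \frac{1}{84}$)
$w{\left(g \right)} = 1 + g^{2} \left(-1 + \left(-1 + g\right)^{2}\right)$ ($w{\left(g \right)} = g \left(\left(-1 + g\right)^{2} - 1\right) g + 1 = g \left(-1 + \left(-1 + g\right)^{2}\right) g + 1 = g g \left(-1 + \left(-1 + g\right)^{2}\right) + 1 = g^{2} \left(-1 + \left(-1 + g\right)^{2}\right) + 1 = 1 + g^{2} \left(-1 + \left(-1 + g\right)^{2}\right)$)
$\frac{1}{w{\left(T{\left(15 \right)} \right)}} = \frac{1}{1 + \left(- \frac{1}{84}\right)^{4} - 2 \left(- \frac{1}{84}\right)^{3}} = \frac{1}{1 + \frac{1}{49787136} - - \frac{1}{296352}} = \frac{1}{1 + \frac{1}{49787136} + \frac{1}{296352}} = \frac{1}{\frac{49787305}{49787136}} = \frac{49787136}{49787305}$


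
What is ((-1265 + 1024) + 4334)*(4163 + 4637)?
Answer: 36018400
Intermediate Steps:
((-1265 + 1024) + 4334)*(4163 + 4637) = (-241 + 4334)*8800 = 4093*8800 = 36018400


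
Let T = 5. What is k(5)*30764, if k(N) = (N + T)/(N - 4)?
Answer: 307640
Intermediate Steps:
k(N) = (5 + N)/(-4 + N) (k(N) = (N + 5)/(N - 4) = (5 + N)/(-4 + N))
k(5)*30764 = ((5 + 5)/(-4 + 5))*30764 = (10/1)*30764 = (1*10)*30764 = 10*30764 = 307640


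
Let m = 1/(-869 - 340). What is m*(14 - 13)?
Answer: -1/1209 ≈ -0.00082713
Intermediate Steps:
m = -1/1209 (m = 1/(-1209) = -1/1209 ≈ -0.00082713)
m*(14 - 13) = -(14 - 13)/1209 = -1/1209*1 = -1/1209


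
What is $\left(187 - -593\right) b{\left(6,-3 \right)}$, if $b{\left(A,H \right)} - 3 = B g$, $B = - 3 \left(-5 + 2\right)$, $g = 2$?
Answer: $16380$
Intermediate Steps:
$B = 9$ ($B = \left(-3\right) \left(-3\right) = 9$)
$b{\left(A,H \right)} = 21$ ($b{\left(A,H \right)} = 3 + 9 \cdot 2 = 3 + 18 = 21$)
$\left(187 - -593\right) b{\left(6,-3 \right)} = \left(187 - -593\right) 21 = \left(187 + 593\right) 21 = 780 \cdot 21 = 16380$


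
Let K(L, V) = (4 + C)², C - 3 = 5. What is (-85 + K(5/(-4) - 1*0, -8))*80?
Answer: 4720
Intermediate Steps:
C = 8 (C = 3 + 5 = 8)
K(L, V) = 144 (K(L, V) = (4 + 8)² = 12² = 144)
(-85 + K(5/(-4) - 1*0, -8))*80 = (-85 + 144)*80 = 59*80 = 4720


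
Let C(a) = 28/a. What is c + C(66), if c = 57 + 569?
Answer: 20672/33 ≈ 626.42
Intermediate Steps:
c = 626
c + C(66) = 626 + 28/66 = 626 + 28*(1/66) = 626 + 14/33 = 20672/33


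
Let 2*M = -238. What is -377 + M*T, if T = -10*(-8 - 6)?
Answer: -17037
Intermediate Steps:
M = -119 (M = (½)*(-238) = -119)
T = 140 (T = -10*(-14) = 140)
-377 + M*T = -377 - 119*140 = -377 - 16660 = -17037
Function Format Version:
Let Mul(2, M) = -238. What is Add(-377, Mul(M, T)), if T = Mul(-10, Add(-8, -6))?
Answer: -17037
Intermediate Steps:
M = -119 (M = Mul(Rational(1, 2), -238) = -119)
T = 140 (T = Mul(-10, -14) = 140)
Add(-377, Mul(M, T)) = Add(-377, Mul(-119, 140)) = Add(-377, -16660) = -17037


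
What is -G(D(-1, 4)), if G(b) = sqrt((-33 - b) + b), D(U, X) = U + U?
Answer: -I*sqrt(33) ≈ -5.7446*I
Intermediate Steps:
D(U, X) = 2*U
G(b) = I*sqrt(33) (G(b) = sqrt(-33) = I*sqrt(33))
-G(D(-1, 4)) = -I*sqrt(33)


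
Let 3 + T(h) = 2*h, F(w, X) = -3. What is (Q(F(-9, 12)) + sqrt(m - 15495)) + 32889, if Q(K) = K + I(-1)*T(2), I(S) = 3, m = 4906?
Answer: 32889 + I*sqrt(10589) ≈ 32889.0 + 102.9*I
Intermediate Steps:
T(h) = -3 + 2*h
Q(K) = 3 + K (Q(K) = K + 3*(-3 + 2*2) = K + 3*(-3 + 4) = K + 3*1 = K + 3 = 3 + K)
(Q(F(-9, 12)) + sqrt(m - 15495)) + 32889 = ((3 - 3) + sqrt(4906 - 15495)) + 32889 = (0 + sqrt(-10589)) + 32889 = (0 + I*sqrt(10589)) + 32889 = I*sqrt(10589) + 32889 = 32889 + I*sqrt(10589)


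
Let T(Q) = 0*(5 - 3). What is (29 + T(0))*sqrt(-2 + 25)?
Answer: 29*sqrt(23) ≈ 139.08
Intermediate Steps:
T(Q) = 0 (T(Q) = 0*2 = 0)
(29 + T(0))*sqrt(-2 + 25) = (29 + 0)*sqrt(-2 + 25) = 29*sqrt(23)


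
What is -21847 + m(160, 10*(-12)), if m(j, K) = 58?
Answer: -21789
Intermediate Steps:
-21847 + m(160, 10*(-12)) = -21847 + 58 = -21789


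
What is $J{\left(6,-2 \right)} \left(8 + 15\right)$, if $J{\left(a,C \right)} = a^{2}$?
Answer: $828$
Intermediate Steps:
$J{\left(6,-2 \right)} \left(8 + 15\right) = 6^{2} \left(8 + 15\right) = 36 \cdot 23 = 828$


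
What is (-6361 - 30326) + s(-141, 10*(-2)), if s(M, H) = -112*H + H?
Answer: -34467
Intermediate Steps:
s(M, H) = -111*H
(-6361 - 30326) + s(-141, 10*(-2)) = (-6361 - 30326) - 1110*(-2) = -36687 - 111*(-20) = -36687 + 2220 = -34467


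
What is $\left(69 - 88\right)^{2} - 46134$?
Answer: $-45773$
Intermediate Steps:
$\left(69 - 88\right)^{2} - 46134 = \left(-19\right)^{2} - 46134 = 361 - 46134 = -45773$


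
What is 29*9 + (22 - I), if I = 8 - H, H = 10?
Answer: 285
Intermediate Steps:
I = -2 (I = 8 - 1*10 = 8 - 10 = -2)
29*9 + (22 - I) = 29*9 + (22 - 1*(-2)) = 261 + (22 + 2) = 261 + 24 = 285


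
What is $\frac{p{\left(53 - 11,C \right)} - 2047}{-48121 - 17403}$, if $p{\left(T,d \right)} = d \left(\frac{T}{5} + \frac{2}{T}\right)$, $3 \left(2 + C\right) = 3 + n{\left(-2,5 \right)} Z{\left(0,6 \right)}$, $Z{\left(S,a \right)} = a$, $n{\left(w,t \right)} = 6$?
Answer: $\frac{102589}{3440010} \approx 0.029822$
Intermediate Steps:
$C = 11$ ($C = -2 + \frac{3 + 6 \cdot 6}{3} = -2 + \frac{3 + 36}{3} = -2 + \frac{1}{3} \cdot 39 = -2 + 13 = 11$)
$p{\left(T,d \right)} = d \left(\frac{2}{T} + \frac{T}{5}\right)$ ($p{\left(T,d \right)} = d \left(T \frac{1}{5} + \frac{2}{T}\right) = d \left(\frac{T}{5} + \frac{2}{T}\right) = d \left(\frac{2}{T} + \frac{T}{5}\right)$)
$\frac{p{\left(53 - 11,C \right)} - 2047}{-48121 - 17403} = \frac{\frac{1}{5} \cdot 11 \frac{1}{53 - 11} \left(10 + \left(53 - 11\right)^{2}\right) - 2047}{-48121 - 17403} = \frac{\frac{1}{5} \cdot 11 \frac{1}{53 - 11} \left(10 + \left(53 - 11\right)^{2}\right) - 2047}{-65524} = \left(\frac{1}{5} \cdot 11 \cdot \frac{1}{42} \left(10 + 42^{2}\right) - 2047\right) \left(- \frac{1}{65524}\right) = \left(\frac{1}{5} \cdot 11 \cdot \frac{1}{42} \left(10 + 1764\right) - 2047\right) \left(- \frac{1}{65524}\right) = \left(\frac{1}{5} \cdot 11 \cdot \frac{1}{42} \cdot 1774 - 2047\right) \left(- \frac{1}{65524}\right) = \left(\frac{9757}{105} - 2047\right) \left(- \frac{1}{65524}\right) = \left(- \frac{205178}{105}\right) \left(- \frac{1}{65524}\right) = \frac{102589}{3440010}$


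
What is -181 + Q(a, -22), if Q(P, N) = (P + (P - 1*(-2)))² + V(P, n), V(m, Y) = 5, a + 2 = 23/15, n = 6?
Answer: -39344/225 ≈ -174.86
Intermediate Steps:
a = -7/15 (a = -2 + 23/15 = -7/15 ≈ -0.46667)
Q(P, N) = 5 + (2 + 2*P)² (Q(P, N) = (P + (P - 1*(-2)))² + 5 = (P + (P + 2))² + 5 = (P + (2 + P))² + 5 = (2 + 2*P)² + 5 = 5 + (2 + 2*P)²)
-181 + Q(a, -22) = -181 + (5 + 4*(1 - 7/15)²) = -181 + (5 + 4*(8/15)²) = -181 + (5 + 4*(64/225)) = -181 + (5 + 256/225) = -181 + 1381/225 = -39344/225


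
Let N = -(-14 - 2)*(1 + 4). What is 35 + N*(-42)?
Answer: -3325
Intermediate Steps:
N = 80 (N = -(-16)*5 = -1*(-80) = 80)
35 + N*(-42) = 35 + 80*(-42) = 35 - 3360 = -3325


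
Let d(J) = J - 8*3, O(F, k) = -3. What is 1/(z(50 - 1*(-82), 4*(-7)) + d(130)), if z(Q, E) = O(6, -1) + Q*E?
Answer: -1/3593 ≈ -0.00027832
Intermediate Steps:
z(Q, E) = -3 + E*Q (z(Q, E) = -3 + Q*E = -3 + E*Q)
d(J) = -24 + J (d(J) = J - 24 = -24 + J)
1/(z(50 - 1*(-82), 4*(-7)) + d(130)) = 1/((-3 + (4*(-7))*(50 - 1*(-82))) + (-24 + 130)) = 1/((-3 - 28*(50 + 82)) + 106) = 1/((-3 - 28*132) + 106) = 1/((-3 - 3696) + 106) = 1/(-3699 + 106) = 1/(-3593) = -1/3593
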